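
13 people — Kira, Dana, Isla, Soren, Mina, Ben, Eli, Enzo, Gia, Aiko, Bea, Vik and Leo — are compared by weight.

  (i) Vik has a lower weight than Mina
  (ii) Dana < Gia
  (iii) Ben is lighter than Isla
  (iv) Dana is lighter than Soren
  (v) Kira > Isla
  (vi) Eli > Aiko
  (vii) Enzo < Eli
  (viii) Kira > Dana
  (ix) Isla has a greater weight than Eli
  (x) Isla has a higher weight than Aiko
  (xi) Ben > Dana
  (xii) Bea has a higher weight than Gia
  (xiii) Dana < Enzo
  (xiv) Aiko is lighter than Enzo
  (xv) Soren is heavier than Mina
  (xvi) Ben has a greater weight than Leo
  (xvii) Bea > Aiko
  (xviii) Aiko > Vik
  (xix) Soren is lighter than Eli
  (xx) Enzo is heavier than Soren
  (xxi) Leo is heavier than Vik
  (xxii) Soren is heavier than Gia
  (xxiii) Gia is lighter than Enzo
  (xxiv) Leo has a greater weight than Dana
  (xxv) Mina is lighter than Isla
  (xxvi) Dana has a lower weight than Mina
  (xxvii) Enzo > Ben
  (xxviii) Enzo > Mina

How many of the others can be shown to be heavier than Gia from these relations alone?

6

Directly above Gia: Bea, Soren, Enzo.
One step further: Eli (4 so far).
One step further: Isla (5 so far).
One step further: Kira (6 so far).
No other element is forced above Gia by the given relations, so the count is 6.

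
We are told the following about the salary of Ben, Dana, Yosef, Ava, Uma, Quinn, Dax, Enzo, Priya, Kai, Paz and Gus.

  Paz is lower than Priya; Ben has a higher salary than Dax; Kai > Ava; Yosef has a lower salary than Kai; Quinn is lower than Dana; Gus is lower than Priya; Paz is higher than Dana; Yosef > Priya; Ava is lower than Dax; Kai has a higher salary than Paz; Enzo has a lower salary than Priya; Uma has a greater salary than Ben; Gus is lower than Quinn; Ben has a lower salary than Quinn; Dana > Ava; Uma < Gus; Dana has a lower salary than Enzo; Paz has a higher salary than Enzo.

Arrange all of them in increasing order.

Ava < Dax < Ben < Uma < Gus < Quinn < Dana < Enzo < Paz < Priya < Yosef < Kai

The consecutive links are each given: Ava < Dax; Dax < Ben; Ben < Uma; Uma < Gus; Gus < Quinn; Quinn < Dana; Dana < Enzo; Enzo < Paz; Paz < Priya; Priya < Yosef; Yosef < Kai.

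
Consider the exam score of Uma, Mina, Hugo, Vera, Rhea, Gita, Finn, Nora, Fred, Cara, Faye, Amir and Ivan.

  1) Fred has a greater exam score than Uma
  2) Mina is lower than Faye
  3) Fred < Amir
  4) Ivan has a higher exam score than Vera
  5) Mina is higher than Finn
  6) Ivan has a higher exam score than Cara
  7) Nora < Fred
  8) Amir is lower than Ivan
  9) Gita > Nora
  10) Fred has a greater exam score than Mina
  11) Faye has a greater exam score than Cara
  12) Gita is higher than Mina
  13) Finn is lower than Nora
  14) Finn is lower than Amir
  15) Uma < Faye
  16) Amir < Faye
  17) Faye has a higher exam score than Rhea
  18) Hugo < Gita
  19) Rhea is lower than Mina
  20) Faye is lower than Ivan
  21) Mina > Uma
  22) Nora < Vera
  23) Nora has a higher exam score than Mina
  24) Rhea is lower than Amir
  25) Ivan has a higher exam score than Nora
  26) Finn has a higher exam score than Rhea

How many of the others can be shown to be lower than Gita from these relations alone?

From Gita the given relations immediately reach Hugo, Mina, Nora.
From those, Rhea, Uma, Finn — 6 in total.
Nothing else is reachable below Gita; 6 in all.

6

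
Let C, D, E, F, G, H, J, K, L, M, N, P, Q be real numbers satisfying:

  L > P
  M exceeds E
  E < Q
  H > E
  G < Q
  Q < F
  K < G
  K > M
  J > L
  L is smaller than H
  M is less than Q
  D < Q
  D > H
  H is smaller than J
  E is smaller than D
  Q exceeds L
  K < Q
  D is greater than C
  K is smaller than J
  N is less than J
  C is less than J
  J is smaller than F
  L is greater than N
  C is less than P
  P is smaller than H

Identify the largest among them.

F

Chaining downward from F: directly below it, Q, J; then C, E, N, M, L, H, D, K, G; then P.
That covers every other element, and nothing is given above F, so F is the largest.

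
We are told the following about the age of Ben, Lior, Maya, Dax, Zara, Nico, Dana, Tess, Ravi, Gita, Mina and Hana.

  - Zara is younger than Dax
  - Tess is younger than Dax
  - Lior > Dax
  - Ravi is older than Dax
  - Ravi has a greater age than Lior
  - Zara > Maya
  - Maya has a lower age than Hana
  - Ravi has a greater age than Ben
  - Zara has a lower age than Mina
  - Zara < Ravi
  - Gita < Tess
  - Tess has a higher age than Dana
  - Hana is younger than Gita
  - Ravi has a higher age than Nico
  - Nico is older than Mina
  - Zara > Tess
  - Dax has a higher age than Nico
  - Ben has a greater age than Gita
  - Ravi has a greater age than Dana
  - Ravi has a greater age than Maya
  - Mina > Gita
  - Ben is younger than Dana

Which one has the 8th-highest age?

Dana

The consecutive relations fix a unique order: Maya < Hana < Gita < Ben < Dana < Tess < Zara < Mina < Nico < Dax < Lior < Ravi.
Counting 8 from the largest end gives Dana.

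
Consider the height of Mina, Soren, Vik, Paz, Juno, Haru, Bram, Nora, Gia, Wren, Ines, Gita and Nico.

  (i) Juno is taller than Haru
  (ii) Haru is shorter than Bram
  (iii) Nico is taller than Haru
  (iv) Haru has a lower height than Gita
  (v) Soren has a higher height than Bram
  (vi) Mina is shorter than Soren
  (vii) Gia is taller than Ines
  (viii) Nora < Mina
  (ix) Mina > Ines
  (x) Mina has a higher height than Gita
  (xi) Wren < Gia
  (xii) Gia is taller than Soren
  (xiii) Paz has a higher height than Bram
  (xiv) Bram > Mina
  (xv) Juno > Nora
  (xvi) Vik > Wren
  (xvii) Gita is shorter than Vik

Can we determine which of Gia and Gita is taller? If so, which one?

The relevant relations are Gita < Mina; Mina < Bram; Bram < Soren; Soren < Gia.
Together: Gita < Mina < Bram < Soren < Gia.
So Gia is taller.

Gia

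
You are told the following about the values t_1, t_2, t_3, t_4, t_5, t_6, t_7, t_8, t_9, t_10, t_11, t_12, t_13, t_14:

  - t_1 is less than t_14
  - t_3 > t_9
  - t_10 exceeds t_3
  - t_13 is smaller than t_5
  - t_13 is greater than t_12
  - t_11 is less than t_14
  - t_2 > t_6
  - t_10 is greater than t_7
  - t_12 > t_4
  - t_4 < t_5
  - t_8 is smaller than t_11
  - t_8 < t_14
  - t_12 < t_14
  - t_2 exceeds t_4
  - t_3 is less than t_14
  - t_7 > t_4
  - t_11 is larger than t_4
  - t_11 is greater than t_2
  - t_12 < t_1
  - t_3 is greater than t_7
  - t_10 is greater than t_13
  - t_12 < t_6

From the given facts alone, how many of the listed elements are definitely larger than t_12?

From t_12 the given relations immediately reach t_13, t_1, t_6, t_14.
From those, t_5, t_2, t_10 — 7 in total.
From those, t_11 — 8 in total.
No other element is forced above t_12 by the given relations, so the count is 8.

8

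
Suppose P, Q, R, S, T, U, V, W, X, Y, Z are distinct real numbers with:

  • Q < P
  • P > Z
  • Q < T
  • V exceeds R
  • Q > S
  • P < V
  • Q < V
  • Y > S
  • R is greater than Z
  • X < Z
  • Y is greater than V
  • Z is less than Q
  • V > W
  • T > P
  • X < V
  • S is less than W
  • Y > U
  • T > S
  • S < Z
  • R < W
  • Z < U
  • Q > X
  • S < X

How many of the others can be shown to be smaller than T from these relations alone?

The elements the relations force below T are S, X, Z, Q, P — no chain reaches any other.
That is 5.

5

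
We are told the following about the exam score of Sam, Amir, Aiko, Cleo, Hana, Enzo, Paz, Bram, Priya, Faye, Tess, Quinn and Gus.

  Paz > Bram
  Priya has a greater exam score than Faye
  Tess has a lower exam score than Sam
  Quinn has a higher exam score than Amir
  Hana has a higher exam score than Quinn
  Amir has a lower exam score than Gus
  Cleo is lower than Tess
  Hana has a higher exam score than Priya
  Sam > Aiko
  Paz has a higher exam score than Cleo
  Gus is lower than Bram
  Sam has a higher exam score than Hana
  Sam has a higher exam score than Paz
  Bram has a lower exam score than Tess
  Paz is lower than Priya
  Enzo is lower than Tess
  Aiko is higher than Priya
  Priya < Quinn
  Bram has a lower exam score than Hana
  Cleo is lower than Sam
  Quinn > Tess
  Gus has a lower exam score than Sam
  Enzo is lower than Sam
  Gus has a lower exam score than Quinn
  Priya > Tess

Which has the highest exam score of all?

Chaining downward from Sam: directly below it, Gus, Enzo, Cleo, Tess, Paz, Aiko, Hana; then Amir, Bram, Priya, Quinn; then Faye.
That covers every other element, and nothing is given above Sam, so Sam is the highest exam score.

Sam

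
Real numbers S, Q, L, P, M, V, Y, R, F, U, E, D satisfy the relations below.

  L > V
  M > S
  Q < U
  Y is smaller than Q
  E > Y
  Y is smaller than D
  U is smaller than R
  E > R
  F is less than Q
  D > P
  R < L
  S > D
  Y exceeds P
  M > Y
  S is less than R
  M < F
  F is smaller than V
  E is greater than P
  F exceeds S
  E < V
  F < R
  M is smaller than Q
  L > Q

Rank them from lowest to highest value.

Each adjacent pair is fixed by a given relation: P < Y; Y < D; D < S; S < M; M < F; F < Q; Q < U; U < R; R < E; E < V; V < L. Chaining them end to end gives the full order.

P < Y < D < S < M < F < Q < U < R < E < V < L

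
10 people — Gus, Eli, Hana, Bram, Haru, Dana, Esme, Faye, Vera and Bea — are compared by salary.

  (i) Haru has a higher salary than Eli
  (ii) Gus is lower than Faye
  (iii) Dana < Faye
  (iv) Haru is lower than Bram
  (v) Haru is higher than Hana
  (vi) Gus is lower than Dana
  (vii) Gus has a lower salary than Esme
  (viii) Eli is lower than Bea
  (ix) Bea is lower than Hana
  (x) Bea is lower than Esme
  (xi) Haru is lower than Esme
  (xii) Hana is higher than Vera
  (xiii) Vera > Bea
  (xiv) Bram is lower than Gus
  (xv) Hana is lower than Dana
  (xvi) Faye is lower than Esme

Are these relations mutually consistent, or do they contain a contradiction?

consistent

Every relation is compatible with Eli < Bea < Vera < Hana < Haru < Bram < Gus < Dana < Faye < Esme; the set is consistent.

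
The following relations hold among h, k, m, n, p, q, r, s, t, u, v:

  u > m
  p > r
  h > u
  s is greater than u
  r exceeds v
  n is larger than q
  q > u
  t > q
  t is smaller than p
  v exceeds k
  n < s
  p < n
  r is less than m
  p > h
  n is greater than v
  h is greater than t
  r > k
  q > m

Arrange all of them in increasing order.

k < v < r < m < u < q < t < h < p < n < s

Each adjacent pair is fixed by a given relation: k < v; v < r; r < m; m < u; u < q; q < t; t < h; h < p; p < n; n < s. Chaining them end to end gives the full order.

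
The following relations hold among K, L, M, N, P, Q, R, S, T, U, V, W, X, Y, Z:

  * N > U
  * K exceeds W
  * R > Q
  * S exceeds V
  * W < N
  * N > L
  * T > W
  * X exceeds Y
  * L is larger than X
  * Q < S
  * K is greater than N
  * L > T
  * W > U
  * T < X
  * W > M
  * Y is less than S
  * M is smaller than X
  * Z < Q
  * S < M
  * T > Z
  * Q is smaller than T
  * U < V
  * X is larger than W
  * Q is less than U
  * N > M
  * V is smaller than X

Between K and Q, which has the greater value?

K

The relevant relations are Q < U; U < V; V < S; S < M; M < W; W < T; T < X; X < L; L < N; N < K.
Together: Q < U < V < S < M < W < T < X < L < N < K.
So Q < K; K is the larger of the two.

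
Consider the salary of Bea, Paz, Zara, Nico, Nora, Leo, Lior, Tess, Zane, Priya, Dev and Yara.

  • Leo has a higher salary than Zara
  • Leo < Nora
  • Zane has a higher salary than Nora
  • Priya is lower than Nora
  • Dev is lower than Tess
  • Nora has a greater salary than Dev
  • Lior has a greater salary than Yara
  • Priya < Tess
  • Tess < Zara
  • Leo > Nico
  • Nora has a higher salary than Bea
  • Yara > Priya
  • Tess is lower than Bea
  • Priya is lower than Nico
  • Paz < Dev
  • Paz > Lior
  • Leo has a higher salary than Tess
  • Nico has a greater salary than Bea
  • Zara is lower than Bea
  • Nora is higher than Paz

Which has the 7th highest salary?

Tess

Piecing the relations together gives one ordering: Priya < Yara < Lior < Paz < Dev < Tess < Zara < Bea < Nico < Leo < Nora < Zane.
The 7th largest is Tess.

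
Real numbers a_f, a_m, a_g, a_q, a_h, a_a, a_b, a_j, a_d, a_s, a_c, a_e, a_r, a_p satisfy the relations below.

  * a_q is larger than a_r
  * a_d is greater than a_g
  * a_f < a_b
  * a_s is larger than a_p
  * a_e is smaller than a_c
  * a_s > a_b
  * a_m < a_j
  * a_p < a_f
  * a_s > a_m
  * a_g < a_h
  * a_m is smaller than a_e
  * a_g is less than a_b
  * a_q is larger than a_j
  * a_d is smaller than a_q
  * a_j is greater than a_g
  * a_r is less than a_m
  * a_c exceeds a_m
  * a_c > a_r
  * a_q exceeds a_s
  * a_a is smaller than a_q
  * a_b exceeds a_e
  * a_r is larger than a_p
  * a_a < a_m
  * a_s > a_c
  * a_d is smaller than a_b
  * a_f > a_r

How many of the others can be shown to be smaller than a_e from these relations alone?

Directly below a_e: a_m.
One step further: a_a, a_r (3 so far).
One step further: a_p (4 so far).
No other element is forced below a_e by the given relations, so the count is 4.

4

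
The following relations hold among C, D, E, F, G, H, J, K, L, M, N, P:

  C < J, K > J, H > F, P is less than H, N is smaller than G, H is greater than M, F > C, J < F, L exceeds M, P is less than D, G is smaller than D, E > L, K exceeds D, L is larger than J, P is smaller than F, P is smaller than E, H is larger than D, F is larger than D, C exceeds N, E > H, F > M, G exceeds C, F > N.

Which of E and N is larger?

N < C and C < G give N < G.
With G < D: N < C < G < D.
With D < F: N < C < G < D < F.
Then F < H extends the chain to H.
Then H < E extends the chain to E.
So N < E; E is the larger of the two.

E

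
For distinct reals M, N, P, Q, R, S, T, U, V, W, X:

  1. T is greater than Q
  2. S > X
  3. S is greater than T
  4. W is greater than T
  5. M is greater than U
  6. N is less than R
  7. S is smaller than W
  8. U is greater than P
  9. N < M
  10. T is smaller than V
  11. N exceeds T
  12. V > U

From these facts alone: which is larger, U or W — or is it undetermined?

Following every chain through U: above U we get V, M; below U we get P.
W is not reached, and no chain runs the other way from W to U.
So the given relations leave the order of U and W undetermined.

undetermined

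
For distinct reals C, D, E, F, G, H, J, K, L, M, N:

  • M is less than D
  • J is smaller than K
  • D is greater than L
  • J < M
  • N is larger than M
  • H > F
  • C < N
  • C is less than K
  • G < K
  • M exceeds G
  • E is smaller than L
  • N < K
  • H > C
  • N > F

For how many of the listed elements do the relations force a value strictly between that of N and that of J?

Chaining upward from J reaches: M, D, K.
Chaining downward from N reaches: G, C, F, M.
Strictly between J and N are those in both lists: M — 1 element.

1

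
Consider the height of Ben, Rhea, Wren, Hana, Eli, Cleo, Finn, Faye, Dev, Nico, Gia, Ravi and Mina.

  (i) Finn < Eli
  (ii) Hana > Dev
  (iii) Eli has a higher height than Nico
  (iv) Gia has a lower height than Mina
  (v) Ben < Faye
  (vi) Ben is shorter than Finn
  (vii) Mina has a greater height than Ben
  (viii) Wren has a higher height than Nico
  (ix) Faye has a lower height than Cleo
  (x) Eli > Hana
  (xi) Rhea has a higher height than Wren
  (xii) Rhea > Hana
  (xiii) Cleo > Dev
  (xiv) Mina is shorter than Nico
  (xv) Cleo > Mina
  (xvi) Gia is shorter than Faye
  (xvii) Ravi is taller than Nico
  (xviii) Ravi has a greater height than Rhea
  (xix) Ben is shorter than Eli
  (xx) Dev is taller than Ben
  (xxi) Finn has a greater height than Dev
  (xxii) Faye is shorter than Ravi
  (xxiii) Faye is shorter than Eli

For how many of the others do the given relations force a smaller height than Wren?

4

Directly below Wren: Nico.
One step further: Mina (2 so far).
One step further: Ben, Gia (4 so far).
No other element is forced below Wren by the given relations, so the count is 4.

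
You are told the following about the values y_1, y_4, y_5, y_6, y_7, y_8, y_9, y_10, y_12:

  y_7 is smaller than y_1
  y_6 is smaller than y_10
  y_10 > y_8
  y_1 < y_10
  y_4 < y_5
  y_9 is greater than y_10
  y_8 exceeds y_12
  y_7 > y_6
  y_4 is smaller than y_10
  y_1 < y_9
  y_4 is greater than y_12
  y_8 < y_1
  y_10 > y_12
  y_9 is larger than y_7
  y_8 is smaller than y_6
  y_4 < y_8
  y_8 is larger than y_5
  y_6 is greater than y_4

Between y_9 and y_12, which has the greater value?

y_12 < y_4 and y_4 < y_5 give y_12 < y_5.
With y_5 < y_8: y_12 < y_4 < y_5 < y_8.
Then y_8 < y_6 extends the chain to y_6.
With y_6 < y_7: y_12 < y_4 < y_5 < y_8 < y_6 < y_7.
Then y_7 < y_1 extends the chain to y_1.
With y_1 < y_10: y_12 < y_4 < y_5 < y_8 < y_6 < y_7 < y_1 < y_10.
With y_10 < y_9: y_12 < y_4 < y_5 < y_8 < y_6 < y_7 < y_1 < y_10 < y_9.
So y_12 < y_9; y_9 is the larger of the two.

y_9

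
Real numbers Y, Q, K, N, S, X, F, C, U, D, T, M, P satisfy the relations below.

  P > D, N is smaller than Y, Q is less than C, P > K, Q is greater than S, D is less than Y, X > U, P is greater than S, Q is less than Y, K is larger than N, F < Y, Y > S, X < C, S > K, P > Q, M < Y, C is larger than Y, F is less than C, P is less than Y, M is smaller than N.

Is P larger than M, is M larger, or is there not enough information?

P

Link the given pairs in sequence: M < N; N < K; K < S; S < Q; Q < P.
Together: M < N < K < S < Q < P.
So P is larger.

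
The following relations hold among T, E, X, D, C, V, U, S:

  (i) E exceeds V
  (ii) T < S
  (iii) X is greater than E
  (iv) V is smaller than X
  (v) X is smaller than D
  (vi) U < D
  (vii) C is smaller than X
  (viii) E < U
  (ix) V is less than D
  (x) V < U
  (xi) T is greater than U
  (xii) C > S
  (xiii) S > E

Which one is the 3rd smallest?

U

Piecing the relations together gives one ordering: V < E < U < T < S < C < X < D.
The 3rd smallest is U.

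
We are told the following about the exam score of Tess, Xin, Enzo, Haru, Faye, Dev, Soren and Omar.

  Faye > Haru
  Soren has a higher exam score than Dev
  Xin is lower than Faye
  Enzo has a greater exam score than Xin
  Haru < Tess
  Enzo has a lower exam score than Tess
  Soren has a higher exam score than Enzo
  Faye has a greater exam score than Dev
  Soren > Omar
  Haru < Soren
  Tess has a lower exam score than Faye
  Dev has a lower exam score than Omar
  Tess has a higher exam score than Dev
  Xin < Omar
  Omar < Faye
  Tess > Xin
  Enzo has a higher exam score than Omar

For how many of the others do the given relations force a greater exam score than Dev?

5

Directly above Dev: Omar, Tess, Soren, Faye.
One step further: Enzo (5 so far).
No other element is forced above Dev by the given relations, so the count is 5.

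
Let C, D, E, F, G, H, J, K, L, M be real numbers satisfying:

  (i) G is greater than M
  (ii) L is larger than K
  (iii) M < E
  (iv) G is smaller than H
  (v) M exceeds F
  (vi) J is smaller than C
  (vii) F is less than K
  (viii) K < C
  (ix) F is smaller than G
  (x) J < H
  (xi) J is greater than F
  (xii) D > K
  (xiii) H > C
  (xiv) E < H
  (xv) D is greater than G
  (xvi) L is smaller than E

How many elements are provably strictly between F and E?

Chaining upward from F reaches: K, M, L, G, J, C, H, D.
Chaining downward from E reaches: K, M, L.
Strictly between F and E are those in both lists: K, M, L — 3 elements.

3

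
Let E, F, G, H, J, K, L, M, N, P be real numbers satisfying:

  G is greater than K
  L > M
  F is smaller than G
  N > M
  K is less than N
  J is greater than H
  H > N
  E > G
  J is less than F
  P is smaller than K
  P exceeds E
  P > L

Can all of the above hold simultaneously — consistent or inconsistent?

inconsistent

We have E < P stated directly, yet also P < K < N < H < J < F < G < E by chaining the others — so P < E. Contradiction.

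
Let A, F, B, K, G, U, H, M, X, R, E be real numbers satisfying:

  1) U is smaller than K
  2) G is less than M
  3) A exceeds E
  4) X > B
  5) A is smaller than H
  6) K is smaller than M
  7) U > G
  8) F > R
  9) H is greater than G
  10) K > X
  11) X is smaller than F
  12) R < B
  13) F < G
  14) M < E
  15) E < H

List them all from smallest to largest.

R < B < X < F < G < U < K < M < E < A < H

Each adjacent pair is fixed by a given relation: R < B; B < X; X < F; F < G; G < U; U < K; K < M; M < E; E < A; A < H. Chaining them end to end gives the full order.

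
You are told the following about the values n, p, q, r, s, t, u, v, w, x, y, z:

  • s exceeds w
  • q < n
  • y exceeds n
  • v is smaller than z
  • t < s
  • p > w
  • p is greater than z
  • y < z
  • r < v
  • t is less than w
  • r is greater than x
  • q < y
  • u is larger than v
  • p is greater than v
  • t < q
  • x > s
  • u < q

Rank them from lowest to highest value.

The consecutive links are each given: t < w; w < s; s < x; x < r; r < v; v < u; u < q; q < n; n < y; y < z; z < p.

t < w < s < x < r < v < u < q < n < y < z < p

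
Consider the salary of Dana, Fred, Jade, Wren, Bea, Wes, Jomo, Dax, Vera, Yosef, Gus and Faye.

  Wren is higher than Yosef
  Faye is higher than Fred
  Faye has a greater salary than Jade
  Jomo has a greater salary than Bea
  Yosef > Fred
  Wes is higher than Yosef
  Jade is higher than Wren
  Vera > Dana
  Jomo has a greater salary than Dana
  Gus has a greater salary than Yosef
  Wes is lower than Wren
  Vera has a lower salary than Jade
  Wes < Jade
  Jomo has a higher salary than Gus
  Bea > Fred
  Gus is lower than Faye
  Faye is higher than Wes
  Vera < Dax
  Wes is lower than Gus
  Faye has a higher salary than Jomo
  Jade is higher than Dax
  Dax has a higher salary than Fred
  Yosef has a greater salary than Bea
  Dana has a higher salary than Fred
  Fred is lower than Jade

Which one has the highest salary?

Faye

Fred is not greatest since Fred < Dana; Bea is not greatest since Bea < Yosef; Dana is not greatest since Dana < Vera; Yosef is not greatest since Yosef < Wes; Wes is not greatest since Wes < Jade; Vera is not greatest since Vera < Dax; Wren is not greatest since Wren < Jade; Dax is not greatest since Dax < Jade; Gus is not greatest since Gus < Faye; Jade is not greatest since Jade < Faye; Jomo is not greatest since Jomo < Faye.
Only Faye has nothing above it, so Faye is the highest salary.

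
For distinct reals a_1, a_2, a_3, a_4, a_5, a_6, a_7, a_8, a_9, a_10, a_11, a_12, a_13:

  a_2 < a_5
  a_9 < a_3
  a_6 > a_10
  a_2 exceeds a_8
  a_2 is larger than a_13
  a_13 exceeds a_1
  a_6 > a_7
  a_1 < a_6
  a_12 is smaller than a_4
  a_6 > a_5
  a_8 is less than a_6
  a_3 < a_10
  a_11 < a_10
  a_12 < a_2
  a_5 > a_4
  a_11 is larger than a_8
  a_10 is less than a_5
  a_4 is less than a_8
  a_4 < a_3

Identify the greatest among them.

Chaining downward from a_6: directly below it, a_1, a_8, a_7, a_10, a_5; then a_4, a_11, a_2, a_3; then a_9, a_12, a_13.
That covers every other element, and nothing is given above a_6, so a_6 is the greatest.

a_6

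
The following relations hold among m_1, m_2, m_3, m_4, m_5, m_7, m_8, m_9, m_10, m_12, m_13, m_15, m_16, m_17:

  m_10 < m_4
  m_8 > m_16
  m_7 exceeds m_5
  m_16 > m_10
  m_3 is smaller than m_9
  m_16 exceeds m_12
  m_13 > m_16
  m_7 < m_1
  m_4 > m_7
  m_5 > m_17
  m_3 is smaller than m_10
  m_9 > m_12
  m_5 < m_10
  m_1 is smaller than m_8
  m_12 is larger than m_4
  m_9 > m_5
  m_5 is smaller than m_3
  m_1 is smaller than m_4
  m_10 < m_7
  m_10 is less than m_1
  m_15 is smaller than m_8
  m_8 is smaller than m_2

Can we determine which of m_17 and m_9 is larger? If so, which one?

Link the given pairs in sequence: m_17 < m_5; m_5 < m_10; m_10 < m_7; m_7 < m_1; m_1 < m_4; m_4 < m_12; m_12 < m_9.
Chaining these gives m_17 < m_5 < m_10 < m_7 < m_1 < m_4 < m_12 < m_9.
So m_9 is larger.

m_9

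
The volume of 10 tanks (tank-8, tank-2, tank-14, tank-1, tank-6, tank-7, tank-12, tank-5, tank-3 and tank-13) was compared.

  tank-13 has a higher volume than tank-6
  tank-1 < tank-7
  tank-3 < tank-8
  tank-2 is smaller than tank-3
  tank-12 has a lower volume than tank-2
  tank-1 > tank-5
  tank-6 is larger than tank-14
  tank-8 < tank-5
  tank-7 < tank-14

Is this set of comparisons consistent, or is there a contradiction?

consistent

The single ordering tank-12 < tank-2 < tank-3 < tank-8 < tank-5 < tank-1 < tank-7 < tank-14 < tank-6 < tank-13 satisfies every listed relation, so no contradiction arises.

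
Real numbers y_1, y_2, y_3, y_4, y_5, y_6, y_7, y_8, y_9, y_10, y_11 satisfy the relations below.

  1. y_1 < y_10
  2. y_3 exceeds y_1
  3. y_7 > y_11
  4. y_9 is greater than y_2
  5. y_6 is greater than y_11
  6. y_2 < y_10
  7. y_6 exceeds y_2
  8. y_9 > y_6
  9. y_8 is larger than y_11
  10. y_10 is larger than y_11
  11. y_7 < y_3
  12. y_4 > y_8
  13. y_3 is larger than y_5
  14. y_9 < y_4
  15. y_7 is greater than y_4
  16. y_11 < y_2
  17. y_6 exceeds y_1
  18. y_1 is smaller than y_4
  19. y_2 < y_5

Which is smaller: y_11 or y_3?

y_11

y_11 < y_2 and y_2 < y_6 give y_11 < y_6.
Then y_6 < y_9 extends the chain to y_9.
Then y_9 < y_4 extends the chain to y_4.
Then y_4 < y_7 extends the chain to y_7.
Then y_7 < y_3 extends the chain to y_3.
So y_11 < y_3; y_11 is the smaller of the two.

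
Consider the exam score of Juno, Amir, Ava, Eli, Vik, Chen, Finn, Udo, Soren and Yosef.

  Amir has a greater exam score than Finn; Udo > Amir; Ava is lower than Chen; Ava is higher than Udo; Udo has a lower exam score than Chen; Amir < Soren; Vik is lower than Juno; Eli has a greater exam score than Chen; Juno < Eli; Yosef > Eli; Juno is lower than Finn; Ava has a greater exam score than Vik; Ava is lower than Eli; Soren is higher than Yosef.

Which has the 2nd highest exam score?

The consecutive relations fix a unique order: Vik < Juno < Finn < Amir < Udo < Ava < Chen < Eli < Yosef < Soren.
Counting 2 from the largest end gives Yosef.

Yosef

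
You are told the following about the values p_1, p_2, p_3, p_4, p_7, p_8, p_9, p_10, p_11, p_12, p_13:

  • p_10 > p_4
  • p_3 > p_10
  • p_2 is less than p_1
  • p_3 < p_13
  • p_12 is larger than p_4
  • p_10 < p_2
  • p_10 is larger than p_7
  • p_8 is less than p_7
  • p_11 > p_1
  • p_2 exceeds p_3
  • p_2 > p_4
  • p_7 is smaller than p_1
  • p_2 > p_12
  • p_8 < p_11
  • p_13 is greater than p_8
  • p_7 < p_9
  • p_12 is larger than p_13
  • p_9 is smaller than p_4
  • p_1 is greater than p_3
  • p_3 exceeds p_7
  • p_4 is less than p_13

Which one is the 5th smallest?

Piecing the relations together gives one ordering: p_8 < p_7 < p_9 < p_4 < p_10 < p_3 < p_13 < p_12 < p_2 < p_1 < p_11.
The 5th smallest is p_10.

p_10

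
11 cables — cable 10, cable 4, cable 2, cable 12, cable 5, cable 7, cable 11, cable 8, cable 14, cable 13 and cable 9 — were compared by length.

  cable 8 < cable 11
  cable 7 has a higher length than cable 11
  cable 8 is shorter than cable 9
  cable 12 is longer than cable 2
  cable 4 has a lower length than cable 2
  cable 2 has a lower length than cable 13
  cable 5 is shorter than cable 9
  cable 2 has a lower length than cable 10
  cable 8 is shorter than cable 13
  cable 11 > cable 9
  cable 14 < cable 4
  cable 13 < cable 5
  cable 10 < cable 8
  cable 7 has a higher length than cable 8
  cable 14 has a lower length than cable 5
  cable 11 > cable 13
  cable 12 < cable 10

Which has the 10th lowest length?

cable 11

The consecutive relations fix a unique order: cable 14 < cable 4 < cable 2 < cable 12 < cable 10 < cable 8 < cable 13 < cable 5 < cable 9 < cable 11 < cable 7.
Counting 10 from the smallest end gives cable 11.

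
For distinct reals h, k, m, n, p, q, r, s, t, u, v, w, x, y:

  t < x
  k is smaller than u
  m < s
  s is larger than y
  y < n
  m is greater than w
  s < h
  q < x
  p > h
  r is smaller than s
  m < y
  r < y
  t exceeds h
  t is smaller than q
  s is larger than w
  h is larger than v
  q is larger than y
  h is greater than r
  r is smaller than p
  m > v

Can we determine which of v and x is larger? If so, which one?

x

The relevant relations are v < m; m < y; y < s; s < h; h < t; t < q; q < x.
Chaining these gives v < m < y < s < h < t < q < x.
So x is larger.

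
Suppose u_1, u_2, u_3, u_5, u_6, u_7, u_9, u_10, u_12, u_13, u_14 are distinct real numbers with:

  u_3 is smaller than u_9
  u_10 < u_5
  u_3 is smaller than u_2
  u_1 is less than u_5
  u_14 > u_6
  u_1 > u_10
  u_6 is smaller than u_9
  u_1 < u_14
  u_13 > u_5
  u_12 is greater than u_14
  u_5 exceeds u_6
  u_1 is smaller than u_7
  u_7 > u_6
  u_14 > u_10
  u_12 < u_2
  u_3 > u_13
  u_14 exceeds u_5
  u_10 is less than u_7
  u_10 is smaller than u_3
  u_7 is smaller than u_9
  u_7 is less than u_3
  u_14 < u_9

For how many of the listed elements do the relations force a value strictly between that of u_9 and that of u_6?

The relations place u_6 below u_9. An element lies strictly between them when it is forced above u_6 and also forced below u_9.
Above u_6: {u_7, u_5, u_13, u_14, u_12, u_3, u_2}. Below u_9: {u_10, u_1, u_7, u_5, u_13, u_14, u_3}.
Intersection: {u_7, u_5, u_13, u_14, u_3} — 5.

5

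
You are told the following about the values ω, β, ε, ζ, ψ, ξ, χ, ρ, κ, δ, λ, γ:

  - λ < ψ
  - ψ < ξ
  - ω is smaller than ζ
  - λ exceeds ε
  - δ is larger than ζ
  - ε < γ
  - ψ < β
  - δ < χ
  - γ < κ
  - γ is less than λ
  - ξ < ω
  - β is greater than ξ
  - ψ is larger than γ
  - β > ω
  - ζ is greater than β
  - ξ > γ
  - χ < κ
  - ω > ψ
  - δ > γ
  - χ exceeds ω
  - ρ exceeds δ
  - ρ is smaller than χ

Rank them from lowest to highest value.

Each adjacent pair is fixed by a given relation: ε < γ; γ < λ; λ < ψ; ψ < ξ; ξ < ω; ω < β; β < ζ; ζ < δ; δ < ρ; ρ < χ; χ < κ. Chaining them end to end gives the full order.

ε < γ < λ < ψ < ξ < ω < β < ζ < δ < ρ < χ < κ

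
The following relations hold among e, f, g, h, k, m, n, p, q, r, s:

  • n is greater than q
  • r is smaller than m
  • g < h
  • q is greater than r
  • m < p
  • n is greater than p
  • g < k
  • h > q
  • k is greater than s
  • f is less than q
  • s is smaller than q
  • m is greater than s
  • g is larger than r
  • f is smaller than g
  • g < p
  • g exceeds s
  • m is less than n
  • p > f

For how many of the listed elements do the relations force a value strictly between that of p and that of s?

The relations place s below p. An element lies strictly between them when it is forced above s and also forced below p.
Above s: {g, m, q, k, h, n}. Below p: {f, r, g, m}.
Intersection: {g, m} — 2.

2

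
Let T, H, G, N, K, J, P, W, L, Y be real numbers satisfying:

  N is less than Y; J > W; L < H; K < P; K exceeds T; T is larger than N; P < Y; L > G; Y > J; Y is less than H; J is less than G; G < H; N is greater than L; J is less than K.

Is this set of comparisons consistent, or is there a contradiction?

Every relation is compatible with W < J < G < L < N < T < K < P < Y < H; the set is consistent.

consistent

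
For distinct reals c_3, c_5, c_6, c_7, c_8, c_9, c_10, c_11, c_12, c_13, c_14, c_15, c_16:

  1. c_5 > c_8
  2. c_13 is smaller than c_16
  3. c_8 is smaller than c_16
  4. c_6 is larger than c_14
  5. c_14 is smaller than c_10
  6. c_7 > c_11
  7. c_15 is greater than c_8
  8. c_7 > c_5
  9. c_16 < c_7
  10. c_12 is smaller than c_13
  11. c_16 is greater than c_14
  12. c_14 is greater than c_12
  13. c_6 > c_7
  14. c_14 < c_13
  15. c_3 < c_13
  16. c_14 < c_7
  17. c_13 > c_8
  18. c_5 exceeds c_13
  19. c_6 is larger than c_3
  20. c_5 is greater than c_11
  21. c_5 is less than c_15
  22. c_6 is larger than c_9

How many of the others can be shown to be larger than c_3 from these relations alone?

From c_3 the given relations immediately reach c_13, c_6.
From those, c_5, c_16 — 4 in total.
From those, c_15, c_7 — 6 in total.
No other element is forced above c_3 by the given relations, so the count is 6.

6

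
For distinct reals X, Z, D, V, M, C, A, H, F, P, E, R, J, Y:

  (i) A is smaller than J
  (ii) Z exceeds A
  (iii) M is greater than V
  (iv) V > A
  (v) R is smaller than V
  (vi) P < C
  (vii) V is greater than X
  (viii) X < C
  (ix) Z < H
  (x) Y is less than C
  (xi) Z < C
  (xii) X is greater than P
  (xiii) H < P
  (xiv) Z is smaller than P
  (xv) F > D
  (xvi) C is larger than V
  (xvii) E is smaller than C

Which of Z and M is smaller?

Following the relations from Z: Z < H < P < X < V < M.
So Z < M; Z is the smaller of the two.

Z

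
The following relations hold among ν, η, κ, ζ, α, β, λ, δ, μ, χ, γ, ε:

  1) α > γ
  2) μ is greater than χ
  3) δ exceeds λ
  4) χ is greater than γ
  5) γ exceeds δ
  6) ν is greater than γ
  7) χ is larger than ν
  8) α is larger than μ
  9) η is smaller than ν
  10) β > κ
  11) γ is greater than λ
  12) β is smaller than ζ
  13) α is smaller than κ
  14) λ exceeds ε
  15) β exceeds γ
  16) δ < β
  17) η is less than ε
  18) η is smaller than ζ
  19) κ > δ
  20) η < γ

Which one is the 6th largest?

Chaining the given pairs: η < ε < λ < δ < γ < ν < χ < μ < α < κ < β < ζ.
The 6th largest is χ.

χ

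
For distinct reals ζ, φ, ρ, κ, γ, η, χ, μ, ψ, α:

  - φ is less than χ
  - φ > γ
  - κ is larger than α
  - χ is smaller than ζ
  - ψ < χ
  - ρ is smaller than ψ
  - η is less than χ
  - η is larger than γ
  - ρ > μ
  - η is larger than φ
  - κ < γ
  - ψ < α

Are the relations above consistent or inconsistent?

consistent

Every relation is compatible with μ < ρ < ψ < α < κ < γ < φ < η < χ < ζ; the set is consistent.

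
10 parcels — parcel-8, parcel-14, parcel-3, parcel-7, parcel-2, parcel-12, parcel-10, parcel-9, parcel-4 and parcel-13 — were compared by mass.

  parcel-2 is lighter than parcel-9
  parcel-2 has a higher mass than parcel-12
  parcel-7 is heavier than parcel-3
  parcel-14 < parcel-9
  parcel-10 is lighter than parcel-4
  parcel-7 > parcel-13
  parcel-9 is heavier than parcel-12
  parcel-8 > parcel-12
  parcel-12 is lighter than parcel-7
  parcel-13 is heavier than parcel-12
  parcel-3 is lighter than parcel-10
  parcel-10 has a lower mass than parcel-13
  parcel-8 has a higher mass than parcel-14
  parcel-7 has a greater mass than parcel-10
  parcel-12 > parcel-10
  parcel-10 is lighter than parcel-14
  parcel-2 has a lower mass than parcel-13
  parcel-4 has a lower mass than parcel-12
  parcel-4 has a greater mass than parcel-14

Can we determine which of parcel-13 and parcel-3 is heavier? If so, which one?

parcel-3 < parcel-10 and parcel-10 < parcel-14 give parcel-3 < parcel-14.
Then parcel-14 < parcel-4 extends the chain to parcel-4.
With parcel-4 < parcel-12: parcel-3 < parcel-10 < parcel-14 < parcel-4 < parcel-12.
With parcel-12 < parcel-2: parcel-3 < parcel-10 < parcel-14 < parcel-4 < parcel-12 < parcel-2.
With parcel-2 < parcel-13: parcel-3 < parcel-10 < parcel-14 < parcel-4 < parcel-12 < parcel-2 < parcel-13.
So parcel-13 is heavier.

parcel-13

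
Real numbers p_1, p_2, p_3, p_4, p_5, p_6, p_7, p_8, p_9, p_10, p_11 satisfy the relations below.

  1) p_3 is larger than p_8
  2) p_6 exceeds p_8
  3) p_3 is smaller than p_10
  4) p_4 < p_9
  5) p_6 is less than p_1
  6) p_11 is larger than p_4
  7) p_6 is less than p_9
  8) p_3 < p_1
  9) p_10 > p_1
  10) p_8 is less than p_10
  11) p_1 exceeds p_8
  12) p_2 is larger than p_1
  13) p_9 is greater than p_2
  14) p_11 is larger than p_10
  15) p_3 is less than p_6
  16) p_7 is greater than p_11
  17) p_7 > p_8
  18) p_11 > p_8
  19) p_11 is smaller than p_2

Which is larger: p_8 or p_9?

p_9

p_8 < p_6 and p_6 < p_1 give p_8 < p_1.
Then p_1 < p_10 extends the chain to p_10.
With p_10 < p_11: p_8 < p_6 < p_1 < p_10 < p_11.
Then p_11 < p_2 extends the chain to p_2.
Then p_2 < p_9 extends the chain to p_9.
So p_8 < p_9; p_9 is the larger of the two.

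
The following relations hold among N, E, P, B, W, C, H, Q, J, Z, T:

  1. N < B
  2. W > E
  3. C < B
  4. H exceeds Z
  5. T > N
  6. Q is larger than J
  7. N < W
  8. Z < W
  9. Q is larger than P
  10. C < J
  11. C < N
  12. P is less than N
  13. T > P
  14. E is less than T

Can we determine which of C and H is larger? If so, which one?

undetermined

Following every chain through C: above C we get J, N, T, Q, W, B.
H is not reached, and no chain runs the other way from H to C.
So the given relations leave the order of C and H undetermined.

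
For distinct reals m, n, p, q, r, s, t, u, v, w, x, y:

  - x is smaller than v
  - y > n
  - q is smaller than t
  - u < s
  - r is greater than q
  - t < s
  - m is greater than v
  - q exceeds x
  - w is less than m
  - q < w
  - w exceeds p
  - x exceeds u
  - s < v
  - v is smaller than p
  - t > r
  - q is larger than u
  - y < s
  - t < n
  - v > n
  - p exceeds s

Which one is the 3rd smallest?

Piecing the relations together gives one ordering: u < x < q < r < t < n < y < s < v < p < w < m.
The 3rd smallest is q.

q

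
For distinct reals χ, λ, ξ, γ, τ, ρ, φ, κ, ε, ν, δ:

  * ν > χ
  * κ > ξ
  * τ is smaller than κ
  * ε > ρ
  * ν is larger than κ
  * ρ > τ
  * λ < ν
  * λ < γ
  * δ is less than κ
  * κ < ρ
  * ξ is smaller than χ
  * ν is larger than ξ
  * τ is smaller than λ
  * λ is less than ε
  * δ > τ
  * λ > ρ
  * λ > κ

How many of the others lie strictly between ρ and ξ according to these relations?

1

Chaining upward from ξ reaches: χ, κ, λ, ε, ν, γ.
Chaining downward from ρ reaches: τ, δ, κ.
Strictly between ξ and ρ are those in both lists: κ — 1 element.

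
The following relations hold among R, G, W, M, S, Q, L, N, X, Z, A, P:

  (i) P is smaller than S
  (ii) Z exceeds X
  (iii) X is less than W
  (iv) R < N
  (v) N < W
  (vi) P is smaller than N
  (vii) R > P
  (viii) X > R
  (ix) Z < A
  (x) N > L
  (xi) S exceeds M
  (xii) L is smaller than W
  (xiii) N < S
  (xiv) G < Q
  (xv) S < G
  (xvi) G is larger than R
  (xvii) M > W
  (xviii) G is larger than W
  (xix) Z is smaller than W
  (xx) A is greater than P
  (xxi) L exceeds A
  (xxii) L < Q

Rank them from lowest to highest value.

The consecutive links are each given: P < R; R < X; X < Z; Z < A; A < L; L < N; N < W; W < M; M < S; S < G; G < Q.

P < R < X < Z < A < L < N < W < M < S < G < Q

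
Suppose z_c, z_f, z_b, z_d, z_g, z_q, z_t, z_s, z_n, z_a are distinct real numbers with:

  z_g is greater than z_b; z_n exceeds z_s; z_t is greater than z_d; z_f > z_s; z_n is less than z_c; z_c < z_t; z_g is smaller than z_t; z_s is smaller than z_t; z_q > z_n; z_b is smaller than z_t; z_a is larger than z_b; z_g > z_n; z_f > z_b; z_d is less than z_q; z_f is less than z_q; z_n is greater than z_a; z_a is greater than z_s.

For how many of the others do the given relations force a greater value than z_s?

From z_s the given relations immediately reach z_a, z_n, z_f, z_t.
From those, z_g, z_q, z_c — 7 in total.
Nothing else is reachable above z_s; 7 in all.

7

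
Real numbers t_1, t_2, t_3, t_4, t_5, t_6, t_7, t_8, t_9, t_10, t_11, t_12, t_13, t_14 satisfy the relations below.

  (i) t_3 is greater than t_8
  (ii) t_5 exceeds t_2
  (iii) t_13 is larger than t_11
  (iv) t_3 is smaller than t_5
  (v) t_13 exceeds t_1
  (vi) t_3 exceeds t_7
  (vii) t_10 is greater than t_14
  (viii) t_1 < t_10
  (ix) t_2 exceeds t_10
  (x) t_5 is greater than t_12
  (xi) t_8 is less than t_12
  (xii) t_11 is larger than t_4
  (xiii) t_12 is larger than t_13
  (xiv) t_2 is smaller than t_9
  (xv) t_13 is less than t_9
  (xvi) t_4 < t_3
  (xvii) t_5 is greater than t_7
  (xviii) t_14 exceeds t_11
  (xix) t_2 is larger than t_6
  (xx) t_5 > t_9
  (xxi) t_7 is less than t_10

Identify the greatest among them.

Chaining downward from t_5: directly below it, t_7, t_3, t_2, t_12, t_9; then t_4, t_6, t_10, t_8, t_13; then t_1, t_11, t_14.
That covers every other element, and nothing is given above t_5, so t_5 is the greatest.

t_5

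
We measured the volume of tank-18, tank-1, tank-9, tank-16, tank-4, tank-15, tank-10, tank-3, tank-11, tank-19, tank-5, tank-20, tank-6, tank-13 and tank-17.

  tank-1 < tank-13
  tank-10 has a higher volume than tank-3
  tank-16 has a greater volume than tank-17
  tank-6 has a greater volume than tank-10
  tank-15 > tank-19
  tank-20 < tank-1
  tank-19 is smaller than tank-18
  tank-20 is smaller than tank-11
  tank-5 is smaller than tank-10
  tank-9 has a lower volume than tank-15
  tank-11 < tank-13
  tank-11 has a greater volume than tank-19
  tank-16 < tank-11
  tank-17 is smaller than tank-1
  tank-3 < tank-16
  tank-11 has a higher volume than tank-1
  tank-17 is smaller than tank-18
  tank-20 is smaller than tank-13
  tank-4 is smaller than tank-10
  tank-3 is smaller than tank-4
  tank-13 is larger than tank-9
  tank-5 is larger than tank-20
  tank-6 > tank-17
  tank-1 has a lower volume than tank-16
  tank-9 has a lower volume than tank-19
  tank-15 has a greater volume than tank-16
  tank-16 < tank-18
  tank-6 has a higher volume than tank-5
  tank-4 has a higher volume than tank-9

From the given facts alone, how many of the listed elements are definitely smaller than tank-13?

The elements the relations force below tank-13 are tank-9, tank-20, tank-17, tank-3, tank-19, tank-1, tank-16, tank-11 — no chain reaches any other.
That is 8.

8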